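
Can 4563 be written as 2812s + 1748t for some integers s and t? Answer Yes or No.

No

gcd(2812, 1748): 2812 = 1·1748 + 1064; 1748 = 1·1064 + 684; 1064 = 1·684 + 380; 684 = 1·380 + 304; 380 = 1·304 + 76; 304 = 4·76 + 0 → 76
76 does not divide 4563, so a solution does not exist.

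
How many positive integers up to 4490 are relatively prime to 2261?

2261 = 7·17·19. Inclusion–exclusion on these primes:
4490 − ⌊4490/7⌋ − ⌊4490/17⌋ − ⌊4490/19⌋ + ⌊4490/119⌋ + ⌊4490/133⌋ + ⌊4490/323⌋ − ⌊4490/2261⌋ = 3431

3431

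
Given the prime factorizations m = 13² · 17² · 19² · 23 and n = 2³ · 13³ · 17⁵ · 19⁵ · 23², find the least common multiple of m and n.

32687998367820852472

max exponent per prime: 2³ · 13³ · 17⁵ · 19⁵ · 23² = 32687998367820852472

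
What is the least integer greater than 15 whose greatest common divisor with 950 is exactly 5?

35

950 = 5·190. Any t with gcd(t, 950) = 5 is a multiple of 5, say 5s, with s coprime to 190.
Need s > 15/5, so s ≥ 4. First s ≥ 4 with gcd(s, 190) = 1 is s = 7. Thus t = 5·7 = 35.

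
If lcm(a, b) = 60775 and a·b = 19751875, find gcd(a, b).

325

gcd·lcm = product, so gcd = 19751875/60775 = 325.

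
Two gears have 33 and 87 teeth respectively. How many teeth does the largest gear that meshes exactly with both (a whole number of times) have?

33 = 3 · 11
87 = 3 · 29
Common: 3 = 3

3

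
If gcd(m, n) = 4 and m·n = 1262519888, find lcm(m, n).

gcd·lcm = product, so lcm = 1262519888/4 = 315629972.

315629972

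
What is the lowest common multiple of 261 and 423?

12267

261 = 3² · 29; 423 = 3² · 47
max exponents: 3² · 29 · 47 = 12267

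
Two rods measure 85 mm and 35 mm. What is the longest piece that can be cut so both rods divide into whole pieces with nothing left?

Euclid: 85 = 2·35 + 15; 35 = 2·15 + 5; 15 = 3·5 + 0. Last nonzero remainder: 5.

5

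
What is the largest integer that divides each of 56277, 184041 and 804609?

gcd(56277, 184041): 184041 = 3·56277 + 15210; 56277 = 3·15210 + 10647; 15210 = 1·10647 + 4563; 10647 = 2·4563 + 1521; 4563 = 3·1521 + 0 → 1521
gcd(1521, 804609): 804609 = 529·1521 + 0 → 1521

1521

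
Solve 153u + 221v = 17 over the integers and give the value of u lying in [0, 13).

3

Euclid: 221 = 1·153 + 68; 153 = 2·68 + 17; 68 = 4·17 + 0 → gcd = 17; 17 = 17·1.
Back-substitution yields 153·(3) + 221·(-2) = 17, so one solution is u = 3·1 = 3, v = -2·1 = -2.
Solutions in u differ by 221/17 = 13; the one in [0, 13) is 3 mod 13 = 3.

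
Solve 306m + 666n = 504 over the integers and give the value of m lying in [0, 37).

gcd(306, 666) = 18 (Euclid: 666 = 2·306 + 54; 306 = 5·54 + 36; 54 = 1·36 + 18; 36 = 2·18 + 0), and 18 | 504.
Extended Euclid: 306·(-13) + 666·(6) = 18. Scale by 28: m₀ = -364.
General solution m = m₀ + 37t; reducing mod 37 gives m = 6 (and n = -2).

6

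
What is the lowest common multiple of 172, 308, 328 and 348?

94482696

lcm(172, 308) = 172·308/gcd = 52976/4 = 13244
lcm(13244, 328) = 13244·328/gcd = 4344032/4 = 1086008
lcm(1086008, 348) = 1086008·348/gcd = 377930784/4 = 94482696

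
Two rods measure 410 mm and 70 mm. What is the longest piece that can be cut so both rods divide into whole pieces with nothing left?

Euclid: 410 = 5·70 + 60; 70 = 1·60 + 10; 60 = 6·10 + 0. Last nonzero remainder: 10.

10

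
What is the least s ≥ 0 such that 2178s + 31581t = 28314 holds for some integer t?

13

Euclid: 31581 = 14·2178 + 1089; 2178 = 2·1089 + 0 → gcd = 1089; 28314 = 1089·26.
Back-substitution yields 2178·(-14) + 31581·(1) = 1089, so one solution is s = -14·26 = -364, t = 1·26 = 26.
Solutions in s differ by 31581/1089 = 29; the one in [0, 29) is -364 mod 29 = 13.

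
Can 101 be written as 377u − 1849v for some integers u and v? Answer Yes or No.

gcd(377, 1849): 1849 = 4·377 + 341; 377 = 1·341 + 36; 341 = 9·36 + 17; 36 = 2·17 + 2; 17 = 8·2 + 1; 2 = 2·1 + 0 → 1
1 divides 101, so a solution exists.

Yes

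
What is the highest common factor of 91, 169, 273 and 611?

13

91 = 7 · 13; 169 = 13²; 273 = 3 · 7 · 13; 611 = 13 · 47
gcd takes min exponent of each prime: 13 = 13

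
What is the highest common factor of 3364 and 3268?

3364 = 2² · 29²
3268 = 2² · 19 · 43
Common: 2² = 4

4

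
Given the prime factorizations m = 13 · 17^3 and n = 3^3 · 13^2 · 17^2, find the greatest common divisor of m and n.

3757

min exponent per shared prime: 13 · 17^2 = 3757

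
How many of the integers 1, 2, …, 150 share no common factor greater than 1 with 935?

102

935 = 5·11·17. Inclusion–exclusion on these primes:
150 − ⌊150/5⌋ − ⌊150/11⌋ − ⌊150/17⌋ + ⌊150/55⌋ + ⌊150/85⌋ + ⌊150/187⌋ − ⌊150/935⌋ = 102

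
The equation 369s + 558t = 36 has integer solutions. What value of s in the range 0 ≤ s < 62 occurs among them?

50

Reduce mod 558: 369s ≡ 36 (mod 558). With g = gcd(369, 558) = 9 dividing 36, divide through: 41s ≡ 4 (mod 62).
Since gcd(41, 62) = 1, s ≡ 4·(41)⁻¹ ≡ 50 (mod 62). Smallest non-negative: 50.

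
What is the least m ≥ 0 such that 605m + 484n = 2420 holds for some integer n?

Euclid: 605 = 1·484 + 121; 484 = 4·121 + 0 → gcd = 121; 2420 = 121·20.
Back-substitution yields 605·(1) + 484·(-1) = 121, so one solution is m = 1·20 = 20, n = -1·20 = -20.
Solutions in m differ by 484/121 = 4; the one in [0, 4) is 20 mod 4 = 0.

0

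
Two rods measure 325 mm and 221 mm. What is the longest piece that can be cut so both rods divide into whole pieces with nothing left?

13

Euclid: 325 = 1·221 + 104; 221 = 2·104 + 13; 104 = 8·13 + 0. Last nonzero remainder: 13.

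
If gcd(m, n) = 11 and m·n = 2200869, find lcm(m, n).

200079

gcd·lcm = product, so lcm = 2200869/11 = 200079.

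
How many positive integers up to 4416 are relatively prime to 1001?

3177

Prime factors of 1001: 7, 11, 13. Count integers ≤ 4416 divisible by none of them.
By inclusion–exclusion: 4416 − ⌊4416/7⌋ − ⌊4416/11⌋ − ⌊4416/13⌋ + ⌊4416/77⌋ + ⌊4416/91⌋ + ⌊4416/143⌋ − ⌊4416/1001⌋ = 3177.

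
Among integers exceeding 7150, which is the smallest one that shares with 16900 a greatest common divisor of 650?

gcd(t, 16900) = 650 forces 650 | t; write t = 650s. Then gcd(650s, 650·26) = 650·gcd(s, 26), so need gcd(s, 26) = 1.
650s > 7150 gives s ≥ 12. The least s ≥ 12 coprime to 26 is 15, so t = 650·15 = 9750.

9750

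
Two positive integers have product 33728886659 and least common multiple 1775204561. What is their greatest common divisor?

19

From gcd × lcm = mn: gcd = 33728886659 / 1775204561 = 19.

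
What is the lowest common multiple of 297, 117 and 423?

lcm(297, 117) = 297·117/gcd = 34749/9 = 3861
lcm(3861, 423) = 3861·423/gcd = 1633203/9 = 181467

181467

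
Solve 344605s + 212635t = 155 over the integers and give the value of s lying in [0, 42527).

26210

gcd(344605, 212635) = 5 (Euclid: 344605 = 1·212635 + 131970; 212635 = 1·131970 + 80665; 131970 = 1·80665 + 51305; 80665 = 1·51305 + 29360; 51305 = 1·29360 + 21945; 29360 = 1·21945 + 7415; 21945 = 2·7415 + 7115; 7415 = 1·7115 + 300; 7115 = 23·300 + 215; 300 = 1·215 + 85; 215 = 2·85 + 45; 85 = 1·45 + 40; 45 = 1·40 + 5; 40 = 8·5 + 0), and 5 | 155.
Extended Euclid: 344605·(4961) + 212635·(-8040) = 5. Scale by 31: s₀ = 153791.
General solution s = s₀ + 42527k; reducing mod 42527 gives s = 26210 (and t = -42477).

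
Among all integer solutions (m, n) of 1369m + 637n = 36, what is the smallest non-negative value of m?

282

Reduce mod 637: 1369m ≡ 36 (mod 637). With g = gcd(1369, 637) = 1 dividing 36, divide through: 1369m ≡ 36 (mod 637).
Since gcd(1369, 637) = 1, m ≡ 36·(1369)⁻¹ ≡ 282 (mod 637). Smallest non-negative: 282.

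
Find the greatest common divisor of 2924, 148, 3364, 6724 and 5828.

gcd(2924, 148): 2924 = 19·148 + 112; 148 = 1·112 + 36; 112 = 3·36 + 4; 36 = 9·4 + 0 → 4
gcd(4, 3364): 3364 = 841·4 + 0 → 4
gcd(4, 6724): 6724 = 1681·4 + 0 → 4
gcd(4, 5828): 5828 = 1457·4 + 0 → 4

4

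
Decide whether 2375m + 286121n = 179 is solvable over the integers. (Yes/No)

No

By Bézout, 2375m + 286121n = 179 has integer solutions iff gcd(2375, 286121) | 179.
Euclid: 286121 = 120·2375 + 1121; 2375 = 2·1121 + 133; 1121 = 8·133 + 57; 133 = 2·57 + 19; 57 = 3·19 + 0. gcd = 19; 179 mod 19 = 8. No.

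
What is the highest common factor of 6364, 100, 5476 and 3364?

4

6364 = 2² · 37 · 43; 100 = 2² · 5²; 5476 = 2² · 37²; 3364 = 2² · 29²
gcd takes min exponent of each prime: 2² = 4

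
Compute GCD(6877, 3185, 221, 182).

gcd(6877, 3185): 6877 = 2·3185 + 507; 3185 = 6·507 + 143; 507 = 3·143 + 78; 143 = 1·78 + 65; 78 = 1·65 + 13; 65 = 5·13 + 0 → 13
gcd(13, 221): 221 = 17·13 + 0 → 13
gcd(13, 182): 182 = 14·13 + 0 → 13

13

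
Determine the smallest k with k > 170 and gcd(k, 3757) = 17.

gcd(k, 3757) = 17 forces 17 | k; write k = 17s. Then gcd(17s, 17·221) = 17·gcd(s, 221), so need gcd(s, 221) = 1.
17s > 170 gives s ≥ 11. The least s ≥ 11 coprime to 221 is 11, so k = 17·11 = 187.

187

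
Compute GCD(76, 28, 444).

4

gcd(76, 28): 76 = 2·28 + 20; 28 = 1·20 + 8; 20 = 2·8 + 4; 8 = 2·4 + 0 → 4
gcd(4, 444): 444 = 111·4 + 0 → 4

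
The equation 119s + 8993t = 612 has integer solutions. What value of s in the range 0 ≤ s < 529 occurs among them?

383

gcd(119, 8993) = 17 (Euclid: 8993 = 75·119 + 68; 119 = 1·68 + 51; 68 = 1·51 + 17; 51 = 3·17 + 0), and 17 | 612.
Extended Euclid: 119·(-151) + 8993·(2) = 17. Scale by 36: s₀ = -5436.
General solution s = s₀ + 529k; reducing mod 529 gives s = 383 (and t = -5).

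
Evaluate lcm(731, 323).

731 = 17 · 43; 323 = 17 · 19
max exponents: 17 · 19 · 43 = 13889

13889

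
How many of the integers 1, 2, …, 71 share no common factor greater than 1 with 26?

33

Prime factors of 26: 2, 13. Count integers ≤ 71 divisible by none of them.
By inclusion–exclusion: 71 − ⌊71/2⌋ − ⌊71/13⌋ + ⌊71/26⌋ = 33.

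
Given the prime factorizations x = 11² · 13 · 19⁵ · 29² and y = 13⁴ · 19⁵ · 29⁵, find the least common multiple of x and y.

175516024655279653631

max exponent per prime: 11² · 13⁴ · 19⁵ · 29⁵ = 175516024655279653631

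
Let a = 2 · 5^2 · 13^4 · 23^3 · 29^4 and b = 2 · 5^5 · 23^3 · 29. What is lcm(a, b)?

max exponent per prime: 2 · 5^5 · 13^4 · 23^3 · 29^4 = 1536133379269043750

1536133379269043750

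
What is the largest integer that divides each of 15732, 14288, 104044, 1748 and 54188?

15732 = 2² · 3² · 19 · 23; 14288 = 2⁴ · 19 · 47; 104044 = 2² · 19 · 37²; 1748 = 2² · 19 · 23; 54188 = 2² · 19 · 23 · 31
gcd takes min exponent of each prime: 2² · 19 = 76

76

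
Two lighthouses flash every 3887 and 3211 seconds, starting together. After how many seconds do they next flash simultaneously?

73853

3887 = 13² · 23; 3211 = 13² · 19
max exponents: 13² · 19 · 23 = 73853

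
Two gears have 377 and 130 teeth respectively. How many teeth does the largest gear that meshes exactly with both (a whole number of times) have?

377 = 13 · 29
130 = 2 · 5 · 13
Common: 13 = 13

13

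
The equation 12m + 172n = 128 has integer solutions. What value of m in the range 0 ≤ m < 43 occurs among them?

Euclid: 172 = 14·12 + 4; 12 = 3·4 + 0 → gcd = 4; 128 = 4·32.
Back-substitution yields 12·(-14) + 172·(1) = 4, so one solution is m = -14·32 = -448, n = 1·32 = 32.
Solutions in m differ by 172/4 = 43; the one in [0, 43) is -448 mod 43 = 25.

25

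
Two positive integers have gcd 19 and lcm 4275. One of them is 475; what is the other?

Using ab = gcd(a,b)·lcm(a,b) = 19·4275 = 81225, we get b = 81225/475 = 171.

171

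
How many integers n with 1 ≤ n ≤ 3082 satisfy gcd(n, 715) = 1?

715 = 5·11·13. Inclusion–exclusion on these primes:
3082 − ⌊3082/5⌋ − ⌊3082/11⌋ − ⌊3082/13⌋ + ⌊3082/55⌋ + ⌊3082/65⌋ + ⌊3082/143⌋ − ⌊3082/715⌋ = 2069

2069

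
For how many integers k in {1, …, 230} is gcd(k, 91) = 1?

91 = 7·13. Inclusion–exclusion on these primes:
230 − ⌊230/7⌋ − ⌊230/13⌋ + ⌊230/91⌋ = 183

183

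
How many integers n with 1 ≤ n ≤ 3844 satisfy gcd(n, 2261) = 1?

2261 = 7·17·19. Inclusion–exclusion on these primes:
3844 − ⌊3844/7⌋ − ⌊3844/17⌋ − ⌊3844/19⌋ + ⌊3844/119⌋ + ⌊3844/133⌋ + ⌊3844/323⌋ − ⌊3844/2261⌋ = 2937

2937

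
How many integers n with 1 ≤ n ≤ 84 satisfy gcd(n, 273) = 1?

273 = 3·7·13. Inclusion–exclusion on these primes:
84 − ⌊84/3⌋ − ⌊84/7⌋ − ⌊84/13⌋ + ⌊84/21⌋ + ⌊84/39⌋ + ⌊84/91⌋ − ⌊84/273⌋ = 44

44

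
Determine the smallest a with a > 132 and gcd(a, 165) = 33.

198

gcd(a, 165) = 33 forces 33 | a; write a = 33s. Then gcd(33s, 33·5) = 33·gcd(s, 5), so need gcd(s, 5) = 1.
33s > 132 gives s ≥ 5. The least s ≥ 5 coprime to 5 is 6, so a = 33·6 = 198.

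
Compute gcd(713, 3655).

Euclid: 3655 = 5·713 + 90; 713 = 7·90 + 83; 90 = 1·83 + 7; 83 = 11·7 + 6; 7 = 1·6 + 1; 6 = 6·1 + 0. Last nonzero remainder: 1.

1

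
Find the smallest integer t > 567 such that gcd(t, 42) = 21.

gcd(t, 42) = 21 forces 21 | t; write t = 21s. Then gcd(21s, 21·2) = 21·gcd(s, 2), so need gcd(s, 2) = 1.
21s > 567 gives s ≥ 28. The least s ≥ 28 coprime to 2 is 29, so t = 21·29 = 609.

609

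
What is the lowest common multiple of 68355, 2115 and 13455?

960592815

68355 = 3² · 5 · 7² · 31; 2115 = 3² · 5 · 47; 13455 = 3² · 5 · 13 · 23
lcm takes max exponent of each prime: 3² · 5 · 7² · 13 · 23 · 31 · 47 = 960592815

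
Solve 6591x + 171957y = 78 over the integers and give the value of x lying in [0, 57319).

Reduce mod 171957: 6591x ≡ 78 (mod 171957). With g = gcd(6591, 171957) = 3 dividing 78, divide through: 2197x ≡ 26 (mod 57319).
Since gcd(2197, 57319) = 1, x ≡ 26·(2197)⁻¹ ≡ 4070 (mod 57319). Smallest non-negative: 4070.

4070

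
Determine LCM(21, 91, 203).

7917

lcm(21, 91) = 21·91/gcd = 1911/7 = 273
lcm(273, 203) = 273·203/gcd = 55419/7 = 7917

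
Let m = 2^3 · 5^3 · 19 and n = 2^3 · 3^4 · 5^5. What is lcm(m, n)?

38475000

max exponent per prime: 2^3 · 3^4 · 5^5 · 19 = 38475000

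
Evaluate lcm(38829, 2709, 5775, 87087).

12076789725

38829 = 3 · 7 · 43²; 2709 = 3² · 7 · 43; 5775 = 3 · 5² · 7 · 11; 87087 = 3 · 7 · 11 · 13 · 29
lcm takes max exponent of each prime: 3² · 5² · 7 · 11 · 13 · 29 · 43² = 12076789725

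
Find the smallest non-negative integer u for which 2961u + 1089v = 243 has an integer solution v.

17

Reduce mod 1089: 2961u ≡ 243 (mod 1089). With g = gcd(2961, 1089) = 9 dividing 243, divide through: 329u ≡ 27 (mod 121).
Since gcd(329, 121) = 1, u ≡ 27·(329)⁻¹ ≡ 17 (mod 121). Smallest non-negative: 17.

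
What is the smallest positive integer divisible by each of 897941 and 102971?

764147791

897941 = 11² · 41 · 181; 102971 = 11² · 23 · 37
max exponents: 11² · 23 · 37 · 41 · 181 = 764147791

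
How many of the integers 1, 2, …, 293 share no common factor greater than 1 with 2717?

2717 = 11·13·19. Inclusion–exclusion on these primes:
293 − ⌊293/11⌋ − ⌊293/13⌋ − ⌊293/19⌋ + ⌊293/143⌋ + ⌊293/209⌋ + ⌊293/247⌋ − ⌊293/2717⌋ = 234

234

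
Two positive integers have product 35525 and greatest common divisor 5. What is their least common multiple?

7105

For any two positive integers, gcd × lcm equals their product. Hence lcm = 35525 / 5 = 7105.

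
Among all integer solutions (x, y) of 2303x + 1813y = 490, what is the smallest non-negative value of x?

1

Reduce mod 1813: 2303x ≡ 490 (mod 1813). With g = gcd(2303, 1813) = 49 dividing 490, divide through: 47x ≡ 10 (mod 37).
Since gcd(47, 37) = 1, x ≡ 10·(47)⁻¹ ≡ 1 (mod 37). Smallest non-negative: 1.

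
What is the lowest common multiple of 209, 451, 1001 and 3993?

283059777

209 = 11 · 19; 451 = 11 · 41; 1001 = 7 · 11 · 13; 3993 = 3 · 11³
lcm takes max exponent of each prime: 3 · 7 · 11³ · 13 · 19 · 41 = 283059777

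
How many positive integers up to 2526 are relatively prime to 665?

1642

Prime factors of 665: 5, 7, 19. Count integers ≤ 2526 divisible by none of them.
By inclusion–exclusion: 2526 − ⌊2526/5⌋ − ⌊2526/7⌋ − ⌊2526/19⌋ + ⌊2526/35⌋ + ⌊2526/95⌋ + ⌊2526/133⌋ − ⌊2526/665⌋ = 1642.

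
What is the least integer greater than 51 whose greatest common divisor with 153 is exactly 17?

68

gcd(t, 153) = 17 forces 17 | t; write t = 17s. Then gcd(17s, 17·9) = 17·gcd(s, 9), so need gcd(s, 9) = 1.
17s > 51 gives s ≥ 4. The least s ≥ 4 coprime to 9 is 4, so t = 17·4 = 68.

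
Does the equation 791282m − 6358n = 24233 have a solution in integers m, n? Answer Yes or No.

By Bézout, 791282m − 6358n = 24233 has integer solutions iff gcd(791282, 6358) | 24233.
Euclid: 791282 = 124·6358 + 2890; 6358 = 2·2890 + 578; 2890 = 5·578 + 0. gcd = 578; 24233 mod 578 = 535. No.

No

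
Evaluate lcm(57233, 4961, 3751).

lcm(57233, 4961) = 57233·4961/gcd = 283932913/121 = 2346553
lcm(2346553, 3751) = 2346553·3751/gcd = 8801920303/121 = 72743143

72743143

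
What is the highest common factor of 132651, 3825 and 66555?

153

gcd(132651, 3825): 132651 = 34·3825 + 2601; 3825 = 1·2601 + 1224; 2601 = 2·1224 + 153; 1224 = 8·153 + 0 → 153
gcd(153, 66555): 66555 = 435·153 + 0 → 153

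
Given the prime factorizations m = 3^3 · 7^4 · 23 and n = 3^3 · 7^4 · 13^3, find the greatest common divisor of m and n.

64827

min exponent per shared prime: 3^3 · 7^4 = 64827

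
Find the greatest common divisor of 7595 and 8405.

Euclid: 8405 = 1·7595 + 810; 7595 = 9·810 + 305; 810 = 2·305 + 200; 305 = 1·200 + 105; 200 = 1·105 + 95; 105 = 1·95 + 10; 95 = 9·10 + 5; 10 = 2·5 + 0. Last nonzero remainder: 5.

5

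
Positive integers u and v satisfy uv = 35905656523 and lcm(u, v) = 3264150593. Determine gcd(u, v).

gcd·lcm = product, so gcd = 35905656523/3264150593 = 11.

11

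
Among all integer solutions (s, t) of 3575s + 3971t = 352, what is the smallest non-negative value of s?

320

Euclid: 3971 = 1·3575 + 396; 3575 = 9·396 + 11; 396 = 36·11 + 0 → gcd = 11; 352 = 11·32.
Back-substitution yields 3575·(10) + 3971·(-9) = 11, so one solution is s = 10·32 = 320, t = -9·32 = -288.
Solutions in s differ by 3971/11 = 361; the one in [0, 361) is 320 mod 361 = 320.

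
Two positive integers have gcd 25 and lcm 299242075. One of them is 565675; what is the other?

13225

m·n = gcd·lcm = 25·299242075 = 7481051875, so n = 7481051875/565675 = 13225.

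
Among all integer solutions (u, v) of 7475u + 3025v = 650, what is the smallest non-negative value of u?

gcd(7475, 3025) = 25 (Euclid: 7475 = 2·3025 + 1425; 3025 = 2·1425 + 175; 1425 = 8·175 + 25; 175 = 7·25 + 0), and 25 | 650.
Extended Euclid: 7475·(17) + 3025·(-42) = 25. Scale by 26: u₀ = 442.
General solution u = u₀ + 121t; reducing mod 121 gives u = 79 (and v = -195).

79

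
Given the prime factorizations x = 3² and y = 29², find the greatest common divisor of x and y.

1

min exponent per shared prime: (none) = 1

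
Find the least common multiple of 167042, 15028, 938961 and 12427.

606760354044

lcm(167042, 15028) = 167042·15028/gcd = 2510307176/578 = 4343092
lcm(4343092, 938961) = 4343092·938961/gcd = 4077994007412/289 = 14110705908
lcm(14110705908, 12427) = 14110705908·12427/gcd = 175353742318716/289 = 606760354044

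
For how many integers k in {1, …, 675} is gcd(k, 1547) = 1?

504

Prime factors of 1547: 7, 13, 17. Count integers ≤ 675 divisible by none of them.
By inclusion–exclusion: 675 − ⌊675/7⌋ − ⌊675/13⌋ − ⌊675/17⌋ + ⌊675/91⌋ + ⌊675/119⌋ + ⌊675/221⌋ − ⌊675/1547⌋ = 504.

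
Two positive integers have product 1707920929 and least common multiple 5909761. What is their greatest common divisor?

gcd·lcm = product, so gcd = 1707920929/5909761 = 289.

289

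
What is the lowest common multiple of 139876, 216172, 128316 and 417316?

95284510332

139876 = 2² · 11² · 17²; 216172 = 2² · 11 · 17³; 128316 = 2² · 3 · 17² · 37; 417316 = 2² · 17² · 19²
lcm takes max exponent of each prime: 2² · 3 · 11² · 17³ · 19² · 37 = 95284510332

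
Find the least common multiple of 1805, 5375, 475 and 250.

3880750

lcm(1805, 5375) = 1805·5375/gcd = 9701875/5 = 1940375
lcm(1940375, 475) = 1940375·475/gcd = 921678125/475 = 1940375
lcm(1940375, 250) = 1940375·250/gcd = 485093750/125 = 3880750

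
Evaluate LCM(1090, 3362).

gcd first: 3362 = 3·1090 + 92; 1090 = 11·92 + 78; 92 = 1·78 + 14; 78 = 5·14 + 8; 14 = 1·8 + 6; 8 = 1·6 + 2; 6 = 3·2 + 0 → gcd = 2
lcm = 1090·3362/gcd = 3664580/2 = 1832290

1832290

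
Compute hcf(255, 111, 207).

255 = 3 · 5 · 17; 111 = 3 · 37; 207 = 3² · 23
gcd takes min exponent of each prime: 3 = 3

3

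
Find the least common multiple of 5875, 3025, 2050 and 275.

58291750

lcm(5875, 3025) = 5875·3025/gcd = 17771875/25 = 710875
lcm(710875, 2050) = 710875·2050/gcd = 1457293750/25 = 58291750
lcm(58291750, 275) = 58291750·275/gcd = 16030231250/275 = 58291750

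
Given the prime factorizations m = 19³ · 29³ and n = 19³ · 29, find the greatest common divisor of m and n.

198911

min exponent per shared prime: 19³ · 29 = 198911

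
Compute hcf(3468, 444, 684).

3468 = 2² · 3 · 17²; 444 = 2² · 3 · 37; 684 = 2² · 3² · 19
gcd takes min exponent of each prime: 2² · 3 = 12

12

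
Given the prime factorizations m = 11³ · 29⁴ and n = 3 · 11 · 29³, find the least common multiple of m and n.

2824173033

max exponent per prime: 3 · 11³ · 29⁴ = 2824173033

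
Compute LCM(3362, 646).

gcd first: 3362 = 5·646 + 132; 646 = 4·132 + 118; 132 = 1·118 + 14; 118 = 8·14 + 6; 14 = 2·6 + 2; 6 = 3·2 + 0 → gcd = 2
lcm = 3362·646/gcd = 2171852/2 = 1085926

1085926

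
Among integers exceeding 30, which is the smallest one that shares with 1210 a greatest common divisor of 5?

gcd(k, 1210) = 5 forces 5 | k; write k = 5s. Then gcd(5s, 5·242) = 5·gcd(s, 242), so need gcd(s, 242) = 1.
5s > 30 gives s ≥ 7. The least s ≥ 7 coprime to 242 is 7, so k = 5·7 = 35.

35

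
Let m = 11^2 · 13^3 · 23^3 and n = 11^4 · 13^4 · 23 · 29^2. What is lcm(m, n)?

4278816419667647

max exponent per prime: 11^4 · 13^4 · 23^3 · 29^2 = 4278816419667647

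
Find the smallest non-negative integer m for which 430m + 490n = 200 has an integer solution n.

13

Reduce mod 490: 430m ≡ 200 (mod 490). With g = gcd(430, 490) = 10 dividing 200, divide through: 43m ≡ 20 (mod 49).
Since gcd(43, 49) = 1, m ≡ 20·(43)⁻¹ ≡ 13 (mod 49). Smallest non-negative: 13.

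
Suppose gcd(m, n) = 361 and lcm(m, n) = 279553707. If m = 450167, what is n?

m·n = gcd·lcm = 361·279553707 = 100918888227, so n = 100918888227/450167 = 224181.

224181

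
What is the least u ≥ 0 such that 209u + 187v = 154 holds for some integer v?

gcd(209, 187) = 11 (Euclid: 209 = 1·187 + 22; 187 = 8·22 + 11; 22 = 2·11 + 0), and 11 | 154.
Extended Euclid: 209·(-8) + 187·(9) = 11. Scale by 14: u₀ = -112.
General solution u = u₀ + 17t; reducing mod 17 gives u = 7 (and v = -7).

7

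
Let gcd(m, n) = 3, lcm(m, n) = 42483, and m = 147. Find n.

m·n = gcd·lcm = 3·42483 = 127449, so n = 127449/147 = 867.

867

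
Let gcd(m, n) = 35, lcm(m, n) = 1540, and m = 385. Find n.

Using mn = gcd(m,n)·lcm(m,n) = 35·1540 = 53900, we get n = 53900/385 = 140.

140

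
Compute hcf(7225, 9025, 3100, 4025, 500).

gcd(7225, 9025): 9025 = 1·7225 + 1800; 7225 = 4·1800 + 25; 1800 = 72·25 + 0 → 25
gcd(25, 3100): 3100 = 124·25 + 0 → 25
gcd(25, 4025): 4025 = 161·25 + 0 → 25
gcd(25, 500): 500 = 20·25 + 0 → 25

25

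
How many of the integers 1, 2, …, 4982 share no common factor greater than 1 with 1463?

3678

1463 = 7·11·19. Inclusion–exclusion on these primes:
4982 − ⌊4982/7⌋ − ⌊4982/11⌋ − ⌊4982/19⌋ + ⌊4982/77⌋ + ⌊4982/133⌋ + ⌊4982/209⌋ − ⌊4982/1463⌋ = 3678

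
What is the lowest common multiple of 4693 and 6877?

4693 = 13 · 19²; 6877 = 13 · 23²
max exponents: 13 · 19² · 23² = 2482597

2482597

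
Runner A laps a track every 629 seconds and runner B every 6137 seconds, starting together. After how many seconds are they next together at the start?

629 = 17 · 37; 6137 = 17 · 19²
max exponents: 17 · 19² · 37 = 227069

227069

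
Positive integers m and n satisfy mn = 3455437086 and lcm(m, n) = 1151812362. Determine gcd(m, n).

gcd·lcm = product, so gcd = 3455437086/1151812362 = 3.

3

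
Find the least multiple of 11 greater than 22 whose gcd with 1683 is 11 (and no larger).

44

gcd(k, 1683) = 11 forces 11 | k; write k = 11s. Then gcd(11s, 11·153) = 11·gcd(s, 153), so need gcd(s, 153) = 1.
11s > 22 gives s ≥ 3. The least s ≥ 3 coprime to 153 is 4, so k = 11·4 = 44.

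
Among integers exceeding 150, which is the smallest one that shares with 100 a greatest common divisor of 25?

100 = 25·4. Any t with gcd(t, 100) = 25 is a multiple of 25, say 25s, with s coprime to 4.
Need s > 150/25, so s ≥ 7. First s ≥ 7 with gcd(s, 4) = 1 is s = 7. Thus t = 25·7 = 175.

175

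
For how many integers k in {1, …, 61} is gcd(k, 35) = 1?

35 = 5·7. Inclusion–exclusion on these primes:
61 − ⌊61/5⌋ − ⌊61/7⌋ + ⌊61/35⌋ = 42

42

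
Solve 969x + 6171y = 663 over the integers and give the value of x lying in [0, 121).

gcd(969, 6171) = 51 (Euclid: 6171 = 6·969 + 357; 969 = 2·357 + 255; 357 = 1·255 + 102; 255 = 2·102 + 51; 102 = 2·51 + 0), and 51 | 663.
Extended Euclid: 969·(51) + 6171·(-8) = 51. Scale by 13: x₀ = 663.
General solution x = x₀ + 121t; reducing mod 121 gives x = 58 (and y = -9).

58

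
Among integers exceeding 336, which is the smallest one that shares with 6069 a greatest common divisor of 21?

378

gcd(k, 6069) = 21 forces 21 | k; write k = 21s. Then gcd(21s, 21·289) = 21·gcd(s, 289), so need gcd(s, 289) = 1.
21s > 336 gives s ≥ 17. The least s ≥ 17 coprime to 289 is 18, so k = 21·18 = 378.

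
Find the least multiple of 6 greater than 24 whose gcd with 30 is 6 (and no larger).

gcd(m, 30) = 6 forces 6 | m; write m = 6s. Then gcd(6s, 6·5) = 6·gcd(s, 5), so need gcd(s, 5) = 1.
6s > 24 gives s ≥ 5. The least s ≥ 5 coprime to 5 is 6, so m = 6·6 = 36.

36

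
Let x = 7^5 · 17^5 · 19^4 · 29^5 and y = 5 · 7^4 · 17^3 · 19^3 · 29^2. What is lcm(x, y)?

318940157682410175962855

max exponent per prime: 5 · 7^5 · 17^5 · 19^4 · 29^5 = 318940157682410175962855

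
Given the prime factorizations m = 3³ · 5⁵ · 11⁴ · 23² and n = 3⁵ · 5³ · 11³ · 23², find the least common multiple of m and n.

5881426959375

max exponent per prime: 3⁵ · 5⁵ · 11⁴ · 23² = 5881426959375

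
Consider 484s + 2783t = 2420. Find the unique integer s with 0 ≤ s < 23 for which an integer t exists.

5

Reduce mod 2783: 484s ≡ 2420 (mod 2783). With g = gcd(484, 2783) = 121 dividing 2420, divide through: 4s ≡ 20 (mod 23).
Since gcd(4, 23) = 1, s ≡ 20·(4)⁻¹ ≡ 5 (mod 23). Smallest non-negative: 5.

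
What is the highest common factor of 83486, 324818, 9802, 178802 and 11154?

338

83486 = 2 · 13³ · 19; 324818 = 2 · 13² · 31²; 9802 = 2 · 13² · 29; 178802 = 2 · 13² · 23²; 11154 = 2 · 3 · 11 · 13²
gcd takes min exponent of each prime: 2 · 13² = 338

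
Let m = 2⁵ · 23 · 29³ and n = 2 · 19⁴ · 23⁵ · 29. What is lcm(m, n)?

max exponent per prime: 2⁵ · 19⁴ · 23⁵ · 29³ = 654632489974274144

654632489974274144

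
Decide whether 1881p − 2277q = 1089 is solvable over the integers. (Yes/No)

gcd(1881, 2277): 2277 = 1·1881 + 396; 1881 = 4·396 + 297; 396 = 1·297 + 99; 297 = 3·99 + 0 → 99
99 divides 1089, so a solution exists.

Yes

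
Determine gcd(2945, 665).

2945 = 5 · 19 · 31
665 = 5 · 7 · 19
Common: 5 · 19 = 95

95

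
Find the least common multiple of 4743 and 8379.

4415733

gcd first: 8379 = 1·4743 + 3636; 4743 = 1·3636 + 1107; 3636 = 3·1107 + 315; 1107 = 3·315 + 162; 315 = 1·162 + 153; 162 = 1·153 + 9; 153 = 17·9 + 0 → gcd = 9
lcm = 4743·8379/gcd = 39741597/9 = 4415733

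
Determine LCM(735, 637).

735 = 3 · 5 · 7²; 637 = 7² · 13
max exponents: 3 · 5 · 7² · 13 = 9555

9555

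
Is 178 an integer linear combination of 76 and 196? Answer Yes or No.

No

By Bézout, 76p − 196q = 178 has integer solutions iff gcd(76, 196) | 178.
Euclid: 196 = 2·76 + 44; 76 = 1·44 + 32; 44 = 1·32 + 12; 32 = 2·12 + 8; 12 = 1·8 + 4; 8 = 2·4 + 0. gcd = 4; 178 mod 4 = 2. No.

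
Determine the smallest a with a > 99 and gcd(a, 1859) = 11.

Multiples of 11 above 99: 11·10, 11·11, … . Need the cofactor coprime to 1859/11 = 169.
Checking s = 10, 11, … the first with gcd(s, 169) = 1 is s = 10, giving 110.

110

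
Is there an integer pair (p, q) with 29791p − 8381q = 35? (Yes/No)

Yes

gcd(29791, 8381): 29791 = 3·8381 + 4648; 8381 = 1·4648 + 3733; 4648 = 1·3733 + 915; 3733 = 4·915 + 73; 915 = 12·73 + 39; 73 = 1·39 + 34; 39 = 1·34 + 5; 34 = 6·5 + 4; 5 = 1·4 + 1; 4 = 4·1 + 0 → 1
1 divides 35, so a solution exists.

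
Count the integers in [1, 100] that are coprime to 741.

58

Prime factors of 741: 3, 13, 19. Count integers ≤ 100 divisible by none of them.
By inclusion–exclusion: 100 − ⌊100/3⌋ − ⌊100/13⌋ − ⌊100/19⌋ + ⌊100/39⌋ + ⌊100/57⌋ + ⌊100/247⌋ − ⌊100/741⌋ = 58.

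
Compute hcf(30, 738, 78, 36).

6

gcd(30, 738): 738 = 24·30 + 18; 30 = 1·18 + 12; 18 = 1·12 + 6; 12 = 2·6 + 0 → 6
gcd(6, 78): 78 = 13·6 + 0 → 6
gcd(6, 36): 36 = 6·6 + 0 → 6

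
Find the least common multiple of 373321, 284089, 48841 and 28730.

373321 = 13² · 47²; 284089 = 13² · 41²; 48841 = 13² · 17²; 28730 = 2 · 5 · 13² · 17
lcm takes max exponent of each prime: 2 · 5 · 13² · 17² · 41² · 47² = 1813627016890

1813627016890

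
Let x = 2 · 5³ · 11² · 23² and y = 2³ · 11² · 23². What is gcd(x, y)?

128018

min exponent per shared prime: 2 · 11² · 23² = 128018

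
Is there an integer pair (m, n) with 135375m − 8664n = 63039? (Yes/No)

gcd(135375, 8664): 135375 = 15·8664 + 5415; 8664 = 1·5415 + 3249; 5415 = 1·3249 + 2166; 3249 = 1·2166 + 1083; 2166 = 2·1083 + 0 → 1083
1083 does not divide 63039, so a solution does not exist.

No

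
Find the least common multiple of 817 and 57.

gcd first: 817 = 14·57 + 19; 57 = 3·19 + 0 → gcd = 19
lcm = 817·57/gcd = 46569/19 = 2451

2451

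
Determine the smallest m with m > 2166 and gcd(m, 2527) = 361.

2888

Multiples of 361 above 2166: 361·7, 361·8, … . Need the cofactor coprime to 2527/361 = 7.
Checking s = 7, 8, … the first with gcd(s, 7) = 1 is s = 8, giving 2888.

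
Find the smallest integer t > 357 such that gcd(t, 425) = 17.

425 = 17·25. Any t with gcd(t, 425) = 17 is a multiple of 17, say 17s, with s coprime to 25.
Need s > 357/17, so s ≥ 22. First s ≥ 22 with gcd(s, 25) = 1 is s = 22. Thus t = 17·22 = 374.

374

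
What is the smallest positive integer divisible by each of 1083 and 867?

gcd first: 1083 = 1·867 + 216; 867 = 4·216 + 3; 216 = 72·3 + 0 → gcd = 3
lcm = 1083·867/gcd = 938961/3 = 312987

312987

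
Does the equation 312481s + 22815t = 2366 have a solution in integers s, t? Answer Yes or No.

Yes

gcd(312481, 22815): 312481 = 13·22815 + 15886; 22815 = 1·15886 + 6929; 15886 = 2·6929 + 2028; 6929 = 3·2028 + 845; 2028 = 2·845 + 338; 845 = 2·338 + 169; 338 = 2·169 + 0 → 169
169 divides 2366, so a solution exists.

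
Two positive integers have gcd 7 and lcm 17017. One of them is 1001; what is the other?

Using mn = gcd(m,n)·lcm(m,n) = 7·17017 = 119119, we get n = 119119/1001 = 119.

119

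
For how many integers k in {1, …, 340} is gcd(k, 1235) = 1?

238

1235 = 5·13·19. Inclusion–exclusion on these primes:
340 − ⌊340/5⌋ − ⌊340/13⌋ − ⌊340/19⌋ + ⌊340/65⌋ + ⌊340/95⌋ + ⌊340/247⌋ − ⌊340/1235⌋ = 238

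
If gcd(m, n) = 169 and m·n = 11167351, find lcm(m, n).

66079

For any two positive integers, gcd × lcm equals their product. Hence lcm = 11167351 / 169 = 66079.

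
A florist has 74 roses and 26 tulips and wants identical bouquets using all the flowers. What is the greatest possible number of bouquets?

2

Euclid: 74 = 2·26 + 22; 26 = 1·22 + 4; 22 = 5·4 + 2; 4 = 2·2 + 0. Last nonzero remainder: 2.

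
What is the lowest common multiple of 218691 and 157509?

gcd first: 218691 = 1·157509 + 61182; 157509 = 2·61182 + 35145; 61182 = 1·35145 + 26037; 35145 = 1·26037 + 9108; 26037 = 2·9108 + 7821; 9108 = 1·7821 + 1287; 7821 = 6·1287 + 99; 1287 = 13·99 + 0 → gcd = 99
lcm = 218691·157509/gcd = 34445800719/99 = 347937381

347937381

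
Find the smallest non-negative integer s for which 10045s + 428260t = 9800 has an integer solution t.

Euclid: 428260 = 42·10045 + 6370; 10045 = 1·6370 + 3675; 6370 = 1·3675 + 2695; 3675 = 1·2695 + 980; 2695 = 2·980 + 735; 980 = 1·735 + 245; 735 = 3·245 + 0 → gcd = 245; 9800 = 245·40.
Back-substitution yields 10045·(469) + 428260·(-11) = 245, so one solution is s = 469·40 = 18760, t = -11·40 = -440.
Solutions in s differ by 428260/245 = 1748; the one in [0, 1748) is 18760 mod 1748 = 1280.

1280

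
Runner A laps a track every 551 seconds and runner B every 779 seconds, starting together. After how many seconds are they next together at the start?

22591

551 = 19 · 29; 779 = 19 · 41
max exponents: 19 · 29 · 41 = 22591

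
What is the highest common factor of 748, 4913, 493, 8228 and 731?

17

748 = 2² · 11 · 17; 4913 = 17³; 493 = 17 · 29; 8228 = 2² · 11² · 17; 731 = 17 · 43
gcd takes min exponent of each prime: 17 = 17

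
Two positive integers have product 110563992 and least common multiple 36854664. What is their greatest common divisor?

From gcd × lcm = mn: gcd = 110563992 / 36854664 = 3.

3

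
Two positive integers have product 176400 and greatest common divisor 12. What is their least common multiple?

14700

Since gcd(a,b)·lcm(a,b) = ab, lcm = 176400/12 = 14700.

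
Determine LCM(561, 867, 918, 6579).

7381638

561 = 3 · 11 · 17; 867 = 3 · 17²; 918 = 2 · 3³ · 17; 6579 = 3² · 17 · 43
lcm takes max exponent of each prime: 2 · 3³ · 11 · 17² · 43 = 7381638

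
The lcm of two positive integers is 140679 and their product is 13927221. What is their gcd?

From gcd × lcm = ab: gcd = 13927221 / 140679 = 99.

99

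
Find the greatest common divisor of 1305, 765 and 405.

45

1305 = 3² · 5 · 29; 765 = 3² · 5 · 17; 405 = 3⁴ · 5
gcd takes min exponent of each prime: 3² · 5 = 45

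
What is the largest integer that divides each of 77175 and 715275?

Euclid: 715275 = 9·77175 + 20700; 77175 = 3·20700 + 15075; 20700 = 1·15075 + 5625; 15075 = 2·5625 + 3825; 5625 = 1·3825 + 1800; 3825 = 2·1800 + 225; 1800 = 8·225 + 0. Last nonzero remainder: 225.

225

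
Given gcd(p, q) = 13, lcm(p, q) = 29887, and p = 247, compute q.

1573

p·q = gcd·lcm = 13·29887 = 388531, so q = 388531/247 = 1573.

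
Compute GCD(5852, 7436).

5852 = 2² · 7 · 11 · 19
7436 = 2² · 11 · 13²
Common: 2² · 11 = 44

44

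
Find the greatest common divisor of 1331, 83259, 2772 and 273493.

1331 = 11³; 83259 = 3² · 11 · 29²; 2772 = 2² · 3² · 7 · 11; 273493 = 11 · 23² · 47
gcd takes min exponent of each prime: 11 = 11

11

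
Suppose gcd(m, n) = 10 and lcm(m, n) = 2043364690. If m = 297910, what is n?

Using mn = gcd(m,n)·lcm(m,n) = 10·2043364690 = 20433646900, we get n = 20433646900/297910 = 68590.

68590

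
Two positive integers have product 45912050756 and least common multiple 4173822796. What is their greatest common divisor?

gcd·lcm = product, so gcd = 45912050756/4173822796 = 11.

11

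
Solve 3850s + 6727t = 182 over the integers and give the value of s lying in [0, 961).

671

gcd(3850, 6727) = 7 (Euclid: 6727 = 1·3850 + 2877; 3850 = 1·2877 + 973; 2877 = 2·973 + 931; 973 = 1·931 + 42; 931 = 22·42 + 7; 42 = 6·7 + 0), and 7 | 182.
Extended Euclid: 3850·(-159) + 6727·(91) = 7. Scale by 26: s₀ = -4134.
General solution s = s₀ + 961k; reducing mod 961 gives s = 671 (and t = -384).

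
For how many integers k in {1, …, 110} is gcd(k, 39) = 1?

39 = 3·13. Inclusion–exclusion on these primes:
110 − ⌊110/3⌋ − ⌊110/13⌋ + ⌊110/39⌋ = 68

68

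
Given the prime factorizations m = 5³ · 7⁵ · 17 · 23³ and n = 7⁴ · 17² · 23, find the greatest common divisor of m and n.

min exponent per shared prime: 7⁴ · 17 · 23 = 938791

938791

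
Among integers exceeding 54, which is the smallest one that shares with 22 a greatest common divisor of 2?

gcd(m, 22) = 2 forces 2 | m; write m = 2s. Then gcd(2s, 2·11) = 2·gcd(s, 11), so need gcd(s, 11) = 1.
2s > 54 gives s ≥ 28. The least s ≥ 28 coprime to 11 is 28, so m = 2·28 = 56.

56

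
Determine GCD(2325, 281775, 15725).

2325 = 3 · 5² · 31; 281775 = 3 · 5² · 13 · 17²; 15725 = 5² · 17 · 37
gcd takes min exponent of each prime: 5² = 25

25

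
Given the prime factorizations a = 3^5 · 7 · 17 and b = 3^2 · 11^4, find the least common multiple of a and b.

423373797

max exponent per prime: 3^5 · 7 · 11^4 · 17 = 423373797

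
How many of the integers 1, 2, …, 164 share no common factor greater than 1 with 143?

143 = 11·13. Inclusion–exclusion on these primes:
164 − ⌊164/11⌋ − ⌊164/13⌋ + ⌊164/143⌋ = 139

139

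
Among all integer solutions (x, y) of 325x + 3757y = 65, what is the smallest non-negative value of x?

58

Reduce mod 3757: 325x ≡ 65 (mod 3757). With g = gcd(325, 3757) = 13 dividing 65, divide through: 25x ≡ 5 (mod 289).
Since gcd(25, 289) = 1, x ≡ 5·(25)⁻¹ ≡ 58 (mod 289). Smallest non-negative: 58.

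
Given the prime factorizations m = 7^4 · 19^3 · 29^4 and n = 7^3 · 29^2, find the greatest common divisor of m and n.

min exponent per shared prime: 7^3 · 29^2 = 288463

288463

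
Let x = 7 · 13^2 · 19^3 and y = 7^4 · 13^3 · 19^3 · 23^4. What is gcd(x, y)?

min exponent per shared prime: 7 · 13^2 · 19^3 = 8114197

8114197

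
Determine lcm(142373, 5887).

119735693

142373 = 7 · 11 · 43²; 5887 = 7 · 29²
max exponents: 7 · 11 · 29² · 43² = 119735693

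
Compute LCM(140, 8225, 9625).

lcm(140, 8225) = 140·8225/gcd = 1151500/35 = 32900
lcm(32900, 9625) = 32900·9625/gcd = 316662500/175 = 1809500

1809500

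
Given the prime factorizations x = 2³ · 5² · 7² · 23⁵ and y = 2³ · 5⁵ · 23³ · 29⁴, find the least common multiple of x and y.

5576571313894175000

max exponent per prime: 2³ · 5⁵ · 7² · 23⁵ · 29⁴ = 5576571313894175000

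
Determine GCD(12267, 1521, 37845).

9

12267 = 3² · 29 · 47; 1521 = 3² · 13²; 37845 = 3² · 5 · 29²
gcd takes min exponent of each prime: 3² = 9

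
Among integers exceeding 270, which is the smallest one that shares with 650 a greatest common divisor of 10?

280

Multiples of 10 above 270: 10·28, 10·29, … . Need the cofactor coprime to 650/10 = 65.
Checking s = 28, 29, … the first with gcd(s, 65) = 1 is s = 28, giving 280.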